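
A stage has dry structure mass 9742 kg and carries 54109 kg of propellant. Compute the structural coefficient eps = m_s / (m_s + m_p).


eps = 9742 / (9742 + 54109) = 0.1526

0.1526


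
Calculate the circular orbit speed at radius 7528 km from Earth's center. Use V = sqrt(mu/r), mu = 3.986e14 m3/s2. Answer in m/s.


V = sqrt(3.986e14 / 7528000) = 7277 m/s

7277 m/s


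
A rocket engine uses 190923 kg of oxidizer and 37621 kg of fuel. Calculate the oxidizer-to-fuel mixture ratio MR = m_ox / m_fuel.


MR = 190923 / 37621 = 5.07

5.07


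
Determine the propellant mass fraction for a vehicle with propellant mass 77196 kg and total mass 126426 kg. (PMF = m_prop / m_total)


PMF = 77196 / 126426 = 0.611

0.611


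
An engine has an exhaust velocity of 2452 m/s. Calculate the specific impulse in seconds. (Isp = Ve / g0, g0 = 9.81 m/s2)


Isp = Ve / g0 = 2452 / 9.81 = 249.9 s

249.9 s


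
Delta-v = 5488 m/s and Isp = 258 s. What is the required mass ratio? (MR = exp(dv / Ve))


Ve = 258 * 9.81 = 2530.98 m/s
MR = exp(5488 / 2530.98) = 8.744

8.744


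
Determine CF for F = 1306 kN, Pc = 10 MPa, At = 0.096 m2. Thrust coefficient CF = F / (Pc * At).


CF = 1306000 / (10e6 * 0.096) = 1.36

1.36


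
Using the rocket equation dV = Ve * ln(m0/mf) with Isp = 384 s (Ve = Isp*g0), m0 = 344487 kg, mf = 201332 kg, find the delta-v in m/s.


Ve = 384 * 9.81 = 3767.04 m/s
dV = 3767.04 * ln(344487/201332) = 2023 m/s

2023 m/s


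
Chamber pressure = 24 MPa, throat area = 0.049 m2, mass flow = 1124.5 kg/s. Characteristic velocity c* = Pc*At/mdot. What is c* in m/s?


c* = 24e6 * 0.049 / 1124.5 = 1046 m/s

1046 m/s


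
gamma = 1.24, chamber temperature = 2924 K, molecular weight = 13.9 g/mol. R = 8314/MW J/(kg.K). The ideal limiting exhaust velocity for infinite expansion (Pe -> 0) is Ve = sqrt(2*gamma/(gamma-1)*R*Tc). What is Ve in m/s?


R = 8314 / 13.9 = 598.13 J/(kg.K)
Ve = sqrt(2 * 1.24 / (1.24 - 1) * 598.13 * 2924) = 4251 m/s

4251 m/s


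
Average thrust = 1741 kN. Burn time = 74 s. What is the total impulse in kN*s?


It = 1741 * 74 = 128834 kN*s

128834 kN*s


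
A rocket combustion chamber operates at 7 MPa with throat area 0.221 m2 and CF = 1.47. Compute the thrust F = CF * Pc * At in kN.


F = 1.47 * 7e6 * 0.221 = 2.2741e+06 N = 2274.1 kN

2274.1 kN


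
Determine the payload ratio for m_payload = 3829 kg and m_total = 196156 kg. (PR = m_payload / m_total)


PR = 3829 / 196156 = 0.0195

0.0195


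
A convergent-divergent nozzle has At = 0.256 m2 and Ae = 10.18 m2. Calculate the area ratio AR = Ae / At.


AR = 10.18 / 0.256 = 39.8

39.8


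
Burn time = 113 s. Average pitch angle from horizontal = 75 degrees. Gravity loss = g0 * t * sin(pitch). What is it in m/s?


GL = 9.81 * 113 * sin(75 deg) = 1071 m/s

1071 m/s


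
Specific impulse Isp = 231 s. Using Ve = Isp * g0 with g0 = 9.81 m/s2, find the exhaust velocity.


Ve = Isp * g0 = 231 * 9.81 = 2266.1 m/s

2266.1 m/s


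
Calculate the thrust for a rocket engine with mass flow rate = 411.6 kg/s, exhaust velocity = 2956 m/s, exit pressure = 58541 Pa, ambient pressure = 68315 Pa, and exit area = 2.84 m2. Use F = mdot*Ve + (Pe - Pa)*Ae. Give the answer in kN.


F = 411.6 * 2956 + (58541 - 68315) * 2.84 = 1.1889e+06 N = 1188.9 kN

1188.9 kN


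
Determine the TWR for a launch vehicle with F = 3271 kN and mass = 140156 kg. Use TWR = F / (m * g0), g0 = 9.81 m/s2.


TWR = 3271000 / (140156 * 9.81) = 2.38

2.38


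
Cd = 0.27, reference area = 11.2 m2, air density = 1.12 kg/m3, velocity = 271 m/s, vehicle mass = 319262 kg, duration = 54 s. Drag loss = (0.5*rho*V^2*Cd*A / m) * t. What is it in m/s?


D = 0.5 * 1.12 * 271^2 * 0.27 * 11.2 = 124367.93 N
a = 124367.93 / 319262 = 0.3895 m/s2
dV = 0.3895 * 54 = 21.0 m/s

21.0 m/s


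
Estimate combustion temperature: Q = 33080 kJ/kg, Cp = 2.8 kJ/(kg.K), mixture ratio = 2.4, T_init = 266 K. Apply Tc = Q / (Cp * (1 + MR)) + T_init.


Tc = 33080 / (2.8 * (1 + 2.4)) + 266 = 3741 K

3741 K


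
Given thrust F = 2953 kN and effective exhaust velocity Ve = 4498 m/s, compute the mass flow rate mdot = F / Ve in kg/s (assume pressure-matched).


mdot = F / Ve = 2953000 / 4498 = 656.5 kg/s

656.5 kg/s


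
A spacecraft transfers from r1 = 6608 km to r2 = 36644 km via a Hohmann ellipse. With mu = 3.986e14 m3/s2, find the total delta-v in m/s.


V1 = sqrt(mu/r1) = 7766.65 m/s
dV1 = V1*(sqrt(2*r2/(r1+r2)) - 1) = 2343.25 m/s
V2 = sqrt(mu/r2) = 3298.13 m/s
dV2 = V2*(1 - sqrt(2*r1/(r1+r2))) = 1475.01 m/s
Total dV = 3818 m/s

3818 m/s


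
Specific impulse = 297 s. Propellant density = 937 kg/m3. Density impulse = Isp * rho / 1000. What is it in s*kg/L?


rho*Isp = 297 * 937 / 1000 = 278 s*kg/L

278 s*kg/L


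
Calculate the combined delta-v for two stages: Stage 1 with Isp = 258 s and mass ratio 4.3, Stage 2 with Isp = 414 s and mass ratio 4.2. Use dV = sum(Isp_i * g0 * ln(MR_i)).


dV1 = 258 * 9.81 * ln(4.3) = 3691.7 m/s
dV2 = 414 * 9.81 * ln(4.2) = 5828.4 m/s
Total dV = 3691.7 + 5828.4 = 9520.1 m/s ~ 9520 m/s

9520 m/s


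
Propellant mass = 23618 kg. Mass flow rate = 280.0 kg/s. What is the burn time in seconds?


tb = 23618 / 280.0 = 84.3 s

84.3 s


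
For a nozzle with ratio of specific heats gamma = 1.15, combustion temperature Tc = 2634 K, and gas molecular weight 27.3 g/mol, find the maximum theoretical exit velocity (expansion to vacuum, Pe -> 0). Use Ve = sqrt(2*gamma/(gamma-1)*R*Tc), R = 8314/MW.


R = 8314 / 27.3 = 304.54 J/(kg.K)
Ve = sqrt(2 * 1.15 / (1.15 - 1) * 304.54 * 2634) = 3507 m/s

3507 m/s


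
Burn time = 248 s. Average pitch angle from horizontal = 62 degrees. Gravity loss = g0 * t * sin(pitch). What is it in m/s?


GL = 9.81 * 248 * sin(62 deg) = 2148 m/s

2148 m/s


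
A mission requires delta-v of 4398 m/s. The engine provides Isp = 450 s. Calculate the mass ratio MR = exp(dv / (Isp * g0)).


Ve = 450 * 9.81 = 4414.5 m/s
MR = exp(4398 / 4414.5) = 2.708

2.708


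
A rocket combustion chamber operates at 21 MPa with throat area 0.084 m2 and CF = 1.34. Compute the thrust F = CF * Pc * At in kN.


F = 1.34 * 21e6 * 0.084 = 2.3638e+06 N = 2363.8 kN

2363.8 kN


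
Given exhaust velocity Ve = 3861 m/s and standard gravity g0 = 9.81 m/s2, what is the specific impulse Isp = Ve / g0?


Isp = Ve / g0 = 3861 / 9.81 = 393.6 s

393.6 s


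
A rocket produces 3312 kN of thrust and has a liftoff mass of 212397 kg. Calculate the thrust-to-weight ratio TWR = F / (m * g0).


TWR = 3312000 / (212397 * 9.81) = 1.59

1.59


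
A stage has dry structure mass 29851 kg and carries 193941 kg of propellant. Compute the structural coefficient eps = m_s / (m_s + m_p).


eps = 29851 / (29851 + 193941) = 0.1334

0.1334


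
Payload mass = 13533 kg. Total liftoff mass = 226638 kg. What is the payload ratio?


PR = 13533 / 226638 = 0.0597

0.0597


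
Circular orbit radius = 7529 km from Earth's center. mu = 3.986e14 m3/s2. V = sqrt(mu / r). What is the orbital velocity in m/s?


V = sqrt(3.986e14 / 7529000) = 7276 m/s

7276 m/s


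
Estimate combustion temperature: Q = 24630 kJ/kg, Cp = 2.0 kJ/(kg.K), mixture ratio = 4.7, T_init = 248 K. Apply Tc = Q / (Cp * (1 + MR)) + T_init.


Tc = 24630 / (2.0 * (1 + 4.7)) + 248 = 2409 K

2409 K


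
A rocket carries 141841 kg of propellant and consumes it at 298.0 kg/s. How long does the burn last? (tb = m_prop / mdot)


tb = 141841 / 298.0 = 476.0 s

476.0 s


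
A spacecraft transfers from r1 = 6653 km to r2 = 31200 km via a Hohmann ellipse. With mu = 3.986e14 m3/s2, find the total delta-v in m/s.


V1 = sqrt(mu/r1) = 7740.34 m/s
dV1 = V1*(sqrt(2*r2/(r1+r2)) - 1) = 2197.73 m/s
V2 = sqrt(mu/r2) = 3574.3 m/s
dV2 = V2*(1 - sqrt(2*r1/(r1+r2))) = 1455.14 m/s
Total dV = 3653 m/s

3653 m/s


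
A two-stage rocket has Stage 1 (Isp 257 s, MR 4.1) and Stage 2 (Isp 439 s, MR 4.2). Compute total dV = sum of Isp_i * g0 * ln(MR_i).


dV1 = 257 * 9.81 * ln(4.1) = 3557.3 m/s
dV2 = 439 * 9.81 * ln(4.2) = 6180.3 m/s
Total dV = 3557.3 + 6180.3 = 9737.6 m/s ~ 9738 m/s

9738 m/s


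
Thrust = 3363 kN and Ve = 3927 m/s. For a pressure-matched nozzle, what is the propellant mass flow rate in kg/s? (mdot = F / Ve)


mdot = F / Ve = 3363000 / 3927 = 856.4 kg/s

856.4 kg/s


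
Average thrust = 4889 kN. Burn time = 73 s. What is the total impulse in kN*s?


It = 4889 * 73 = 356897 kN*s

356897 kN*s


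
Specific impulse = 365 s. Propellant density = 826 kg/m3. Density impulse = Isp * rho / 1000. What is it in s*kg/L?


rho*Isp = 365 * 826 / 1000 = 301 s*kg/L

301 s*kg/L


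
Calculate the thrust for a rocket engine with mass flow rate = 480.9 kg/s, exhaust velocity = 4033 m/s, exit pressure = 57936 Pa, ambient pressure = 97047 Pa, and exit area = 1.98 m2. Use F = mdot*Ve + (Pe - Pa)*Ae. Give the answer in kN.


F = 480.9 * 4033 + (57936 - 97047) * 1.98 = 1.8620e+06 N = 1862.0 kN

1862.0 kN


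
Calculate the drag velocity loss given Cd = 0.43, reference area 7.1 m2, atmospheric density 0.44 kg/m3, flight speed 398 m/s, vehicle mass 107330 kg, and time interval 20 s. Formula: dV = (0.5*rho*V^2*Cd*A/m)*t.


D = 0.5 * 0.44 * 398^2 * 0.43 * 7.1 = 106393.63 N
a = 106393.63 / 107330 = 0.9913 m/s2
dV = 0.9913 * 20 = 19.8 m/s

19.8 m/s


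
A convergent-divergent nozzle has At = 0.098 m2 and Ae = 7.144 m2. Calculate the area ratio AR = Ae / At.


AR = 7.144 / 0.098 = 72.9

72.9


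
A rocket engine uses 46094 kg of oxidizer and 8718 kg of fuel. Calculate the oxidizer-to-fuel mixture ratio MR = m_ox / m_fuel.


MR = 46094 / 8718 = 5.29

5.29


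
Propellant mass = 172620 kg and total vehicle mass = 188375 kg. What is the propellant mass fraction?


PMF = 172620 / 188375 = 0.916

0.916


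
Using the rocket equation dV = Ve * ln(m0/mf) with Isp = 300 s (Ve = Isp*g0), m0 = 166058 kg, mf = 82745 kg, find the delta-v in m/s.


Ve = 300 * 9.81 = 2943.0 m/s
dV = 2943.0 * ln(166058/82745) = 2050 m/s

2050 m/s


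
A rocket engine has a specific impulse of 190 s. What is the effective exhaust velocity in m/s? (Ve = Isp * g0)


Ve = Isp * g0 = 190 * 9.81 = 1863.9 m/s

1863.9 m/s


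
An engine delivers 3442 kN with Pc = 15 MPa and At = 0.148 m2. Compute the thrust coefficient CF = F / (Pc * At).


CF = 3442000 / (15e6 * 0.148) = 1.55

1.55


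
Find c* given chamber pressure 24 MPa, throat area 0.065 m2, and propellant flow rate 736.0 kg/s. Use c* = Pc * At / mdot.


c* = 24e6 * 0.065 / 736.0 = 2120 m/s

2120 m/s


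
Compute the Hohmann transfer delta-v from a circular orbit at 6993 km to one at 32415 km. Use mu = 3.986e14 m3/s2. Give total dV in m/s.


V1 = sqrt(mu/r1) = 7549.82 m/s
dV1 = V1*(sqrt(2*r2/(r1+r2)) - 1) = 2133.68 m/s
V2 = sqrt(mu/r2) = 3506.68 m/s
dV2 = V2*(1 - sqrt(2*r1/(r1+r2))) = 1417.62 m/s
Total dV = 3551 m/s

3551 m/s


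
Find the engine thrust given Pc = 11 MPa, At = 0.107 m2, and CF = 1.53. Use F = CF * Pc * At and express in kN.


F = 1.53 * 11e6 * 0.107 = 1.8008e+06 N = 1800.8 kN

1800.8 kN


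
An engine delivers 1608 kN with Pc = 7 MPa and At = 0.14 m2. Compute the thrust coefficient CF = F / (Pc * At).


CF = 1608000 / (7e6 * 0.14) = 1.64

1.64


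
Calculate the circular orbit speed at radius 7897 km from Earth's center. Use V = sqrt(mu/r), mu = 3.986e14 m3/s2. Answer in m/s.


V = sqrt(3.986e14 / 7897000) = 7105 m/s

7105 m/s


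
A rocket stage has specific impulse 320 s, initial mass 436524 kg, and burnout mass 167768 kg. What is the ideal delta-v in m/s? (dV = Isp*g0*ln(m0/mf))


Ve = 320 * 9.81 = 3139.2 m/s
dV = 3139.2 * ln(436524/167768) = 3002 m/s

3002 m/s


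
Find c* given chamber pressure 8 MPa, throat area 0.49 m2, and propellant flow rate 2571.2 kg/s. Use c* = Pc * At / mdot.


c* = 8e6 * 0.49 / 2571.2 = 1525 m/s

1525 m/s


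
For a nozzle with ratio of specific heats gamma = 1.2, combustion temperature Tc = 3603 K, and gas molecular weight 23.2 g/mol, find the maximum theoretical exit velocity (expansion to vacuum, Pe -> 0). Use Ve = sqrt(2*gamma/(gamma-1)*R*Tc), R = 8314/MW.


R = 8314 / 23.2 = 358.36 J/(kg.K)
Ve = sqrt(2 * 1.2 / (1.2 - 1) * 358.36 * 3603) = 3936 m/s

3936 m/s


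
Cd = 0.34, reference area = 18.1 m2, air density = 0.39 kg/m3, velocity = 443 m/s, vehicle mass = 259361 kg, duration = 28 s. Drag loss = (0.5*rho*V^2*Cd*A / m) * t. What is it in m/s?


D = 0.5 * 0.39 * 443^2 * 0.34 * 18.1 = 235504.69 N
a = 235504.69 / 259361 = 0.908 m/s2
dV = 0.908 * 28 = 25.4 m/s

25.4 m/s


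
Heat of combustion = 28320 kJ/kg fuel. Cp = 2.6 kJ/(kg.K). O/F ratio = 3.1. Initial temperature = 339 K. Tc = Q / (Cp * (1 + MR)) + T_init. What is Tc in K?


Tc = 28320 / (2.6 * (1 + 3.1)) + 339 = 2996 K

2996 K


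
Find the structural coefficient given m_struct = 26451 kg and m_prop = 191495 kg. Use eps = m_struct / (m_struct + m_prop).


eps = 26451 / (26451 + 191495) = 0.1214

0.1214


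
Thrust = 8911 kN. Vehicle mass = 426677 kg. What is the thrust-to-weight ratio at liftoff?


TWR = 8911000 / (426677 * 9.81) = 2.13

2.13


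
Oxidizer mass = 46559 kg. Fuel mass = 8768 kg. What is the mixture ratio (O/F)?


MR = 46559 / 8768 = 5.31

5.31


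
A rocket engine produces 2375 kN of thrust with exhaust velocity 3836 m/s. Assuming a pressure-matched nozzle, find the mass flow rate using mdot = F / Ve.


mdot = F / Ve = 2375000 / 3836 = 619.1 kg/s

619.1 kg/s


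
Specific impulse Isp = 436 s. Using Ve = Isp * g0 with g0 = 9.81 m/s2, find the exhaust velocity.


Ve = Isp * g0 = 436 * 9.81 = 4277.2 m/s

4277.2 m/s


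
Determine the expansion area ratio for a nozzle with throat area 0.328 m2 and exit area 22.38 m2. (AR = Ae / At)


AR = 22.38 / 0.328 = 68.2

68.2


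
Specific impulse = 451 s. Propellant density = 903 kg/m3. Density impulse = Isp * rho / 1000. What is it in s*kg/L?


rho*Isp = 451 * 903 / 1000 = 407 s*kg/L

407 s*kg/L


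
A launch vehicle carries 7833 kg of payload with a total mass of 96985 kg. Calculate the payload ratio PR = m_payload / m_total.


PR = 7833 / 96985 = 0.0808

0.0808


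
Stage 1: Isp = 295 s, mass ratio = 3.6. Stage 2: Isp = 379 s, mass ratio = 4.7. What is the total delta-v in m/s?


dV1 = 295 * 9.81 * ln(3.6) = 3707.0 m/s
dV2 = 379 * 9.81 * ln(4.7) = 5753.8 m/s
Total dV = 3707.0 + 5753.8 = 9460.8 m/s ~ 9461 m/s

9461 m/s


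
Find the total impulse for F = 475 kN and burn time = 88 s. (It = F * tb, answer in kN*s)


It = 475 * 88 = 41800 kN*s

41800 kN*s


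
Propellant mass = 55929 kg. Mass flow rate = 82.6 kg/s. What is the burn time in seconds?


tb = 55929 / 82.6 = 677.1 s

677.1 s


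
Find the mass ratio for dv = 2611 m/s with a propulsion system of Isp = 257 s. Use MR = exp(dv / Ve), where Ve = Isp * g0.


Ve = 257 * 9.81 = 2521.17 m/s
MR = exp(2611 / 2521.17) = 2.817

2.817


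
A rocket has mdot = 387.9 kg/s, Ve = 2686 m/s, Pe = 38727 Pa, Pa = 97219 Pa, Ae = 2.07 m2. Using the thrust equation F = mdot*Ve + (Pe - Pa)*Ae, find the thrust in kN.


F = 387.9 * 2686 + (38727 - 97219) * 2.07 = 920821.0 N = 920.8 kN

920.8 kN


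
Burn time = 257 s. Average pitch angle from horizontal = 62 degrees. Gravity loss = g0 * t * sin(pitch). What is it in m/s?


GL = 9.81 * 257 * sin(62 deg) = 2226 m/s

2226 m/s


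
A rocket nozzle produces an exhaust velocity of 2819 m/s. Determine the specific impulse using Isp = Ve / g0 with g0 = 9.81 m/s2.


Isp = Ve / g0 = 2819 / 9.81 = 287.4 s

287.4 s


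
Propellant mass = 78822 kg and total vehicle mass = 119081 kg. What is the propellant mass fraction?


PMF = 78822 / 119081 = 0.662

0.662


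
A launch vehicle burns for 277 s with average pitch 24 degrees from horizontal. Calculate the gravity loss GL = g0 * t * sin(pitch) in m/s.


GL = 9.81 * 277 * sin(24 deg) = 1105 m/s

1105 m/s


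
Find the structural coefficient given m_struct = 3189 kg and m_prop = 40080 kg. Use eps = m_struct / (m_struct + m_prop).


eps = 3189 / (3189 + 40080) = 0.0737

0.0737


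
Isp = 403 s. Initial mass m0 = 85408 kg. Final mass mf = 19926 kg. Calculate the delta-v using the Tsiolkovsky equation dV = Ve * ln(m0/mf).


Ve = 403 * 9.81 = 3953.43 m/s
dV = 3953.43 * ln(85408/19926) = 5754 m/s

5754 m/s


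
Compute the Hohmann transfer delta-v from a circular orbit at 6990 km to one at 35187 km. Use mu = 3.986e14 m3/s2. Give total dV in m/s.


V1 = sqrt(mu/r1) = 7551.44 m/s
dV1 = V1*(sqrt(2*r2/(r1+r2)) - 1) = 2202.91 m/s
V2 = sqrt(mu/r2) = 3365.72 m/s
dV2 = V2*(1 - sqrt(2*r1/(r1+r2))) = 1427.99 m/s
Total dV = 3631 m/s

3631 m/s


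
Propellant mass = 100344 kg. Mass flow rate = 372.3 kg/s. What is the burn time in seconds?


tb = 100344 / 372.3 = 269.5 s

269.5 s


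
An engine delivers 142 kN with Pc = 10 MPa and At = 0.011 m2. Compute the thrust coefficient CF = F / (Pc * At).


CF = 142000 / (10e6 * 0.011) = 1.29

1.29


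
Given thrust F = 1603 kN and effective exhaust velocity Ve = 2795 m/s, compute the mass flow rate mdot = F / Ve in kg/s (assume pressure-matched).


mdot = F / Ve = 1603000 / 2795 = 573.5 kg/s

573.5 kg/s


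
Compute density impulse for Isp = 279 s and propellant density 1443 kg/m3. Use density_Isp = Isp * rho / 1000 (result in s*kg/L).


rho*Isp = 279 * 1443 / 1000 = 403 s*kg/L

403 s*kg/L


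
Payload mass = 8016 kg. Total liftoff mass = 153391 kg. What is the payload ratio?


PR = 8016 / 153391 = 0.0523

0.0523


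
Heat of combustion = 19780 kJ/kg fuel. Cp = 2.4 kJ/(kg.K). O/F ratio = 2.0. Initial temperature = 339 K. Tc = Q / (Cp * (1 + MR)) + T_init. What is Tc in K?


Tc = 19780 / (2.4 * (1 + 2.0)) + 339 = 3086 K

3086 K


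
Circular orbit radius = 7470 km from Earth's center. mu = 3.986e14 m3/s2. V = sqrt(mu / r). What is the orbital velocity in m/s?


V = sqrt(3.986e14 / 7470000) = 7305 m/s

7305 m/s


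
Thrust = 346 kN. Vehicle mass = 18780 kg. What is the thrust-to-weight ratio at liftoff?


TWR = 346000 / (18780 * 9.81) = 1.88

1.88


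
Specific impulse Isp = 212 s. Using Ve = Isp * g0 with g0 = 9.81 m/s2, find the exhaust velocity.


Ve = Isp * g0 = 212 * 9.81 = 2079.7 m/s

2079.7 m/s


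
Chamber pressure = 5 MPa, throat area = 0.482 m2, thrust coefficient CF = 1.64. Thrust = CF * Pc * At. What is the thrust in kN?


F = 1.64 * 5e6 * 0.482 = 3.9524e+06 N = 3952.4 kN

3952.4 kN


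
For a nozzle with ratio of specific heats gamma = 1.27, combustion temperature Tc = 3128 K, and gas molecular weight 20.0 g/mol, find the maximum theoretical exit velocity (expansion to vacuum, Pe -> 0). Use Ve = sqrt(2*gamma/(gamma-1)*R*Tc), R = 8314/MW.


R = 8314 / 20.0 = 415.7 J/(kg.K)
Ve = sqrt(2 * 1.27 / (1.27 - 1) * 415.7 * 3128) = 3498 m/s

3498 m/s


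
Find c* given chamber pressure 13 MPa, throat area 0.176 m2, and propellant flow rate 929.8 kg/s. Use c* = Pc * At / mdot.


c* = 13e6 * 0.176 / 929.8 = 2461 m/s

2461 m/s


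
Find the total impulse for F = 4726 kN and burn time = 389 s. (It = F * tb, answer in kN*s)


It = 4726 * 389 = 1838414 kN*s

1838414 kN*s


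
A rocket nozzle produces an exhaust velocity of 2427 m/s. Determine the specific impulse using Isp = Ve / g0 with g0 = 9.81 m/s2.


Isp = Ve / g0 = 2427 / 9.81 = 247.4 s

247.4 s


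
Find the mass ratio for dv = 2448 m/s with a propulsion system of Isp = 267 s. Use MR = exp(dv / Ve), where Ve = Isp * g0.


Ve = 267 * 9.81 = 2619.27 m/s
MR = exp(2448 / 2619.27) = 2.546

2.546


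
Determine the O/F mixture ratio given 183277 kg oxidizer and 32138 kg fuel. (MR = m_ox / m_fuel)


MR = 183277 / 32138 = 5.7

5.7


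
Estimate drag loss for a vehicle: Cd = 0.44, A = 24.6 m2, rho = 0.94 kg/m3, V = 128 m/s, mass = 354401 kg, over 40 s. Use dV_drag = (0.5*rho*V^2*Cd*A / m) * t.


D = 0.5 * 0.94 * 128^2 * 0.44 * 24.6 = 83350.0 N
a = 83350.0 / 354401 = 0.2352 m/s2
dV = 0.2352 * 40 = 9.4 m/s

9.4 m/s


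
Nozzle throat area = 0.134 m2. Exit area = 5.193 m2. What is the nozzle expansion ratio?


AR = 5.193 / 0.134 = 38.8

38.8


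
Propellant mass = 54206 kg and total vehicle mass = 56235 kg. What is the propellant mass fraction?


PMF = 54206 / 56235 = 0.964

0.964


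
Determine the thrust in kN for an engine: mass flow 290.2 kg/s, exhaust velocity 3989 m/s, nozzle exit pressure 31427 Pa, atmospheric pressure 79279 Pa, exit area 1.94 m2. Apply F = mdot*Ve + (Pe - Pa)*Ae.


F = 290.2 * 3989 + (31427 - 79279) * 1.94 = 1.0648e+06 N = 1064.8 kN

1064.8 kN


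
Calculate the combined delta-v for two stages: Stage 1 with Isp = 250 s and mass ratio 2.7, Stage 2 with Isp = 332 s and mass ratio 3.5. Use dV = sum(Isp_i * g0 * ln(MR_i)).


dV1 = 250 * 9.81 * ln(2.7) = 2435.9 m/s
dV2 = 332 * 9.81 * ln(3.5) = 4080.1 m/s
Total dV = 2435.9 + 4080.1 = 6516.0 m/s ~ 6516 m/s

6516 m/s


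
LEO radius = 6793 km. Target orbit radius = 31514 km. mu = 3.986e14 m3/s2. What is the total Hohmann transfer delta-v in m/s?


V1 = sqrt(mu/r1) = 7660.16 m/s
dV1 = V1*(sqrt(2*r2/(r1+r2)) - 1) = 2165.59 m/s
V2 = sqrt(mu/r2) = 3556.45 m/s
dV2 = V2*(1 - sqrt(2*r1/(r1+r2))) = 1438.46 m/s
Total dV = 3604 m/s

3604 m/s


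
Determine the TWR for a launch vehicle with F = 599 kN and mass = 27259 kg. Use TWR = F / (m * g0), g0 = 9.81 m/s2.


TWR = 599000 / (27259 * 9.81) = 2.24

2.24


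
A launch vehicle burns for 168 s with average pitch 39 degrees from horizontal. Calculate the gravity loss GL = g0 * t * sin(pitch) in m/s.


GL = 9.81 * 168 * sin(39 deg) = 1037 m/s

1037 m/s


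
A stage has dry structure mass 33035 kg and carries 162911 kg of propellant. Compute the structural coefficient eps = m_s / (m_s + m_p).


eps = 33035 / (33035 + 162911) = 0.1686

0.1686


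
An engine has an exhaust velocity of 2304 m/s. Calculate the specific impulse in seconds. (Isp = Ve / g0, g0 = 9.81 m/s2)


Isp = Ve / g0 = 2304 / 9.81 = 234.9 s

234.9 s


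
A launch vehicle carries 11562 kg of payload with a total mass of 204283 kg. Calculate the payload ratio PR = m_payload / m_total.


PR = 11562 / 204283 = 0.0566

0.0566


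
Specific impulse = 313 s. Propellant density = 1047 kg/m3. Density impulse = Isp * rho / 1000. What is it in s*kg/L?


rho*Isp = 313 * 1047 / 1000 = 328 s*kg/L

328 s*kg/L


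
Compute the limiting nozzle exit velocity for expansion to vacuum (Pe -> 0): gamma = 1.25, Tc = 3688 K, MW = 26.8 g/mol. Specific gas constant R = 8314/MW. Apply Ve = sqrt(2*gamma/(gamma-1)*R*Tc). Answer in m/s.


R = 8314 / 26.8 = 310.22 J/(kg.K)
Ve = sqrt(2 * 1.25 / (1.25 - 1) * 310.22 * 3688) = 3382 m/s

3382 m/s


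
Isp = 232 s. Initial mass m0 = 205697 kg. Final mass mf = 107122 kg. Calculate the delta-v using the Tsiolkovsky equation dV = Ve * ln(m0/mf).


Ve = 232 * 9.81 = 2275.92 m/s
dV = 2275.92 * ln(205697/107122) = 1485 m/s

1485 m/s


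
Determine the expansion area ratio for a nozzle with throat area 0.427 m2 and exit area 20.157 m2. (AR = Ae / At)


AR = 20.157 / 0.427 = 47.2

47.2


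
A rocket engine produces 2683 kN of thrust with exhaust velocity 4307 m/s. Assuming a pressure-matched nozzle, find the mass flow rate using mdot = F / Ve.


mdot = F / Ve = 2683000 / 4307 = 622.9 kg/s

622.9 kg/s


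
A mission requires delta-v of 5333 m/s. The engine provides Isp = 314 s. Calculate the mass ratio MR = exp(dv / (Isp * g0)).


Ve = 314 * 9.81 = 3080.34 m/s
MR = exp(5333 / 3080.34) = 5.648

5.648


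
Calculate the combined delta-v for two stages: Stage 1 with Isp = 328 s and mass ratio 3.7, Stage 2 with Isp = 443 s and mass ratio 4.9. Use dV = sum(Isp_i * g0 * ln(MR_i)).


dV1 = 328 * 9.81 * ln(3.7) = 4209.8 m/s
dV2 = 443 * 9.81 * ln(4.9) = 6906.5 m/s
Total dV = 4209.8 + 6906.5 = 11116.3 m/s ~ 11116 m/s

11116 m/s


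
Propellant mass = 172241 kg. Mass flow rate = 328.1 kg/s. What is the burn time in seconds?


tb = 172241 / 328.1 = 525.0 s

525.0 s


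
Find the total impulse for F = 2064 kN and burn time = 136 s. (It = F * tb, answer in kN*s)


It = 2064 * 136 = 280704 kN*s

280704 kN*s


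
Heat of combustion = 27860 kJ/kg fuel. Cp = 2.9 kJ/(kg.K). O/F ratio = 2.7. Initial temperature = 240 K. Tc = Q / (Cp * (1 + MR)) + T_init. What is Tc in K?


Tc = 27860 / (2.9 * (1 + 2.7)) + 240 = 2836 K

2836 K


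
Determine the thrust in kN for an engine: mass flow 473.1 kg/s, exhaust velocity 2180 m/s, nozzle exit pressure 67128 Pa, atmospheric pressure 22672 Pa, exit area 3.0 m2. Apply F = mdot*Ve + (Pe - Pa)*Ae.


F = 473.1 * 2180 + (67128 - 22672) * 3.0 = 1.1647e+06 N = 1164.7 kN

1164.7 kN


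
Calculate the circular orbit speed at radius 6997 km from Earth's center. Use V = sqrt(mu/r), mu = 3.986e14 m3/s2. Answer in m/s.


V = sqrt(3.986e14 / 6997000) = 7548 m/s

7548 m/s


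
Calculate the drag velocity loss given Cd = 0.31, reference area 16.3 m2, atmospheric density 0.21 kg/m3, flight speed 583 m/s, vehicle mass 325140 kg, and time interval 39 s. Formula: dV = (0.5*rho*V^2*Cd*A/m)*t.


D = 0.5 * 0.21 * 583^2 * 0.31 * 16.3 = 180333.21 N
a = 180333.21 / 325140 = 0.5546 m/s2
dV = 0.5546 * 39 = 21.6 m/s

21.6 m/s


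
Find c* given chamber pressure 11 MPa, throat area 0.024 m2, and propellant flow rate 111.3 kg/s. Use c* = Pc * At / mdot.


c* = 11e6 * 0.024 / 111.3 = 2372 m/s

2372 m/s


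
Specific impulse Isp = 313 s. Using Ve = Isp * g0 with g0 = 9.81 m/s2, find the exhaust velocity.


Ve = Isp * g0 = 313 * 9.81 = 3070.5 m/s

3070.5 m/s


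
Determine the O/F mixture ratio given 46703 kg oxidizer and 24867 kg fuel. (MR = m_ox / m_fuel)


MR = 46703 / 24867 = 1.88

1.88


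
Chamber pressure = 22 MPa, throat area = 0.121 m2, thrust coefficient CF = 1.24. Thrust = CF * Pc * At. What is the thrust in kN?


F = 1.24 * 22e6 * 0.121 = 3.3009e+06 N = 3300.9 kN

3300.9 kN


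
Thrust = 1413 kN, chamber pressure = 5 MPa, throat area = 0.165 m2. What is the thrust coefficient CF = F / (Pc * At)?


CF = 1413000 / (5e6 * 0.165) = 1.71

1.71


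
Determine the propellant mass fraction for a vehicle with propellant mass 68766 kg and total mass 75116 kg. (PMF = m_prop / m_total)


PMF = 68766 / 75116 = 0.915

0.915


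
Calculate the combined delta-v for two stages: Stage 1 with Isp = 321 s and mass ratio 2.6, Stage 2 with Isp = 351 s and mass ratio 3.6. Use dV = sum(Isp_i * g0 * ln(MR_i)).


dV1 = 321 * 9.81 * ln(2.6) = 3008.9 m/s
dV2 = 351 * 9.81 * ln(3.6) = 4410.7 m/s
Total dV = 3008.9 + 4410.7 = 7419.6 m/s ~ 7420 m/s

7420 m/s


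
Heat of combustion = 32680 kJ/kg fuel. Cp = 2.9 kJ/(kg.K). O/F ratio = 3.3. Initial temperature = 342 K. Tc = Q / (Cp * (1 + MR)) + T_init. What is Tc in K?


Tc = 32680 / (2.9 * (1 + 3.3)) + 342 = 2963 K

2963 K


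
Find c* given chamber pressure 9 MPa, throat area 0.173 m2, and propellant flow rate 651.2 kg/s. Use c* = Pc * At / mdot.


c* = 9e6 * 0.173 / 651.2 = 2391 m/s

2391 m/s


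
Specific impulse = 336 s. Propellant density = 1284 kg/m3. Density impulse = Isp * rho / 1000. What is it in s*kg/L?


rho*Isp = 336 * 1284 / 1000 = 431 s*kg/L

431 s*kg/L


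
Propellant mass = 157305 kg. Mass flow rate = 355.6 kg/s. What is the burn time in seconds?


tb = 157305 / 355.6 = 442.4 s

442.4 s


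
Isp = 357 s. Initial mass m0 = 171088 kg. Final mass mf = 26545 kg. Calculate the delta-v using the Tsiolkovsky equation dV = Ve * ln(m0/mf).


Ve = 357 * 9.81 = 3502.17 m/s
dV = 3502.17 * ln(171088/26545) = 6526 m/s

6526 m/s


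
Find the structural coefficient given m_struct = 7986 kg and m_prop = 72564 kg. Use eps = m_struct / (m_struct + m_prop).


eps = 7986 / (7986 + 72564) = 0.0991

0.0991


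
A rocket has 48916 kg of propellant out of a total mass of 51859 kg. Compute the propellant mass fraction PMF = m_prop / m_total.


PMF = 48916 / 51859 = 0.943

0.943


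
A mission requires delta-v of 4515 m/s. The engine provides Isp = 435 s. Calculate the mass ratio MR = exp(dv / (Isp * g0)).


Ve = 435 * 9.81 = 4267.35 m/s
MR = exp(4515 / 4267.35) = 2.881

2.881


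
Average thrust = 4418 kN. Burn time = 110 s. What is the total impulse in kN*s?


It = 4418 * 110 = 485980 kN*s

485980 kN*s


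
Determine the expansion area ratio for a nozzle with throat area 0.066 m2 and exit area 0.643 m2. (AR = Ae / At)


AR = 0.643 / 0.066 = 9.7

9.7


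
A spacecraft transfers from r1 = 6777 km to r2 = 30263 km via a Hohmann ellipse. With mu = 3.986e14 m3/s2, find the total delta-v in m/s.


V1 = sqrt(mu/r1) = 7669.2 m/s
dV1 = V1*(sqrt(2*r2/(r1+r2)) - 1) = 2134.4 m/s
V2 = sqrt(mu/r2) = 3629.21 m/s
dV2 = V2*(1 - sqrt(2*r1/(r1+r2))) = 1433.83 m/s
Total dV = 3568 m/s

3568 m/s


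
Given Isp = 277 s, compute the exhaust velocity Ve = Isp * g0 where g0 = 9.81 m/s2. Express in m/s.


Ve = Isp * g0 = 277 * 9.81 = 2717.4 m/s

2717.4 m/s


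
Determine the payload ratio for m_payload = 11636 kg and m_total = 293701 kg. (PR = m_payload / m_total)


PR = 11636 / 293701 = 0.0396

0.0396


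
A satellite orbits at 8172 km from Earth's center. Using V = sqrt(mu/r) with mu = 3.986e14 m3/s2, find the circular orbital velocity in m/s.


V = sqrt(3.986e14 / 8172000) = 6984 m/s

6984 m/s


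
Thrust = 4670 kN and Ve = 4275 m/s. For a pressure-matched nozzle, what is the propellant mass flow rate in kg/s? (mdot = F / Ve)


mdot = F / Ve = 4670000 / 4275 = 1092.4 kg/s

1092.4 kg/s


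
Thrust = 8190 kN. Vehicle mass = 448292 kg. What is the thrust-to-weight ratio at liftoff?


TWR = 8190000 / (448292 * 9.81) = 1.86

1.86


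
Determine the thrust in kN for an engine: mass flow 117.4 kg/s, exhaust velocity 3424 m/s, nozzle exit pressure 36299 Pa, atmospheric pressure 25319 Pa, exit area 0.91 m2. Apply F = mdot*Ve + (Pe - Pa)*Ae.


F = 117.4 * 3424 + (36299 - 25319) * 0.91 = 411969.0 N = 412.0 kN

412.0 kN


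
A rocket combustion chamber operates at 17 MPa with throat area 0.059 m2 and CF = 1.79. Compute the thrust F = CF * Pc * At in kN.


F = 1.79 * 17e6 * 0.059 = 1.7954e+06 N = 1795.4 kN

1795.4 kN


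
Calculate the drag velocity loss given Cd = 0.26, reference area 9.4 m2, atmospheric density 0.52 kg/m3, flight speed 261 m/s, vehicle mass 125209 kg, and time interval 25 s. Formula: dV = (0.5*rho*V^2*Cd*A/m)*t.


D = 0.5 * 0.52 * 261^2 * 0.26 * 9.4 = 43286.81 N
a = 43286.81 / 125209 = 0.3457 m/s2
dV = 0.3457 * 25 = 8.6 m/s

8.6 m/s


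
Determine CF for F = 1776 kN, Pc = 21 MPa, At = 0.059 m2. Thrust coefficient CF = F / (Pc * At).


CF = 1776000 / (21e6 * 0.059) = 1.43

1.43


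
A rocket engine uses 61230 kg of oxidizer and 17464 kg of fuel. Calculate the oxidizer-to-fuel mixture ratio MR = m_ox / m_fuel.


MR = 61230 / 17464 = 3.51

3.51


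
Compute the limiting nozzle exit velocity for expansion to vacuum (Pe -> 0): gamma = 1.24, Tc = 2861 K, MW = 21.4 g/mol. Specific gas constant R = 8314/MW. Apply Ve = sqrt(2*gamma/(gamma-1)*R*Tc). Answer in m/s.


R = 8314 / 21.4 = 388.5 J/(kg.K)
Ve = sqrt(2 * 1.24 / (1.24 - 1) * 388.5 * 2861) = 3389 m/s

3389 m/s


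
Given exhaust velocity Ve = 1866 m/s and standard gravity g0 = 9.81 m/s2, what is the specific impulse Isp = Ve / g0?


Isp = Ve / g0 = 1866 / 9.81 = 190.2 s

190.2 s


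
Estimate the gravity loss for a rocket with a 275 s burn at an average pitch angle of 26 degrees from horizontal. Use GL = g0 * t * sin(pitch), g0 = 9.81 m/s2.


GL = 9.81 * 275 * sin(26 deg) = 1183 m/s

1183 m/s


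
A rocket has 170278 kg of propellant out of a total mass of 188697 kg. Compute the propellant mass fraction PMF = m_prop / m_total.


PMF = 170278 / 188697 = 0.902

0.902


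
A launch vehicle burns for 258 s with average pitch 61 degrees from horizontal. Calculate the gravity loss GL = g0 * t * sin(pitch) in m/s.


GL = 9.81 * 258 * sin(61 deg) = 2214 m/s

2214 m/s


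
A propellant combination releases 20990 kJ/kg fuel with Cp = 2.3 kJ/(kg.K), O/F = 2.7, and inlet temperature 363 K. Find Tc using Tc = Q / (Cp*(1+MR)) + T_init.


Tc = 20990 / (2.3 * (1 + 2.7)) + 363 = 2830 K

2830 K


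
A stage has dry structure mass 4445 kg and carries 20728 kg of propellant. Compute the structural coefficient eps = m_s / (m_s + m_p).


eps = 4445 / (4445 + 20728) = 0.1766

0.1766


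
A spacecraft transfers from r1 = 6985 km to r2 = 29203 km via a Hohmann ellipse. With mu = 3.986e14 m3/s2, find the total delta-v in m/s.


V1 = sqrt(mu/r1) = 7554.15 m/s
dV1 = V1*(sqrt(2*r2/(r1+r2)) - 1) = 2042.77 m/s
V2 = sqrt(mu/r2) = 3694.49 m/s
dV2 = V2*(1 - sqrt(2*r1/(r1+r2))) = 1399.03 m/s
Total dV = 3442 m/s

3442 m/s


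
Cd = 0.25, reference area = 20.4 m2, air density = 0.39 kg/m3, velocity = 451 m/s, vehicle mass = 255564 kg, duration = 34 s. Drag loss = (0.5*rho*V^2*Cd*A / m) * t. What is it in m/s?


D = 0.5 * 0.39 * 451^2 * 0.25 * 20.4 = 202282.29 N
a = 202282.29 / 255564 = 0.7915 m/s2
dV = 0.7915 * 34 = 26.9 m/s

26.9 m/s


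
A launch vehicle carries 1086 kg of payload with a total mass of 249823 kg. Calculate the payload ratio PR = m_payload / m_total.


PR = 1086 / 249823 = 0.0043

0.0043


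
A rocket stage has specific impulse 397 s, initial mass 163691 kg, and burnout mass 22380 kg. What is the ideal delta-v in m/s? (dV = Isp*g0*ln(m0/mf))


Ve = 397 * 9.81 = 3894.57 m/s
dV = 3894.57 * ln(163691/22380) = 7749 m/s

7749 m/s


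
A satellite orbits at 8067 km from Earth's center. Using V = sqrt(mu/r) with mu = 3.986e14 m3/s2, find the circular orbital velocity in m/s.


V = sqrt(3.986e14 / 8067000) = 7029 m/s

7029 m/s


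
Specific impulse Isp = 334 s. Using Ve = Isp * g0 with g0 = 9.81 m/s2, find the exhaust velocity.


Ve = Isp * g0 = 334 * 9.81 = 3276.5 m/s

3276.5 m/s


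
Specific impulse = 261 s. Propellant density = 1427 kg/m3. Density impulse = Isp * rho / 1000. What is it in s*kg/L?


rho*Isp = 261 * 1427 / 1000 = 372 s*kg/L

372 s*kg/L


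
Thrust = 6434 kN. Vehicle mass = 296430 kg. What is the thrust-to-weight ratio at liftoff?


TWR = 6434000 / (296430 * 9.81) = 2.21

2.21


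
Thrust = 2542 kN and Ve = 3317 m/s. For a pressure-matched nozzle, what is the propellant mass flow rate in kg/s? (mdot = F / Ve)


mdot = F / Ve = 2542000 / 3317 = 766.4 kg/s

766.4 kg/s


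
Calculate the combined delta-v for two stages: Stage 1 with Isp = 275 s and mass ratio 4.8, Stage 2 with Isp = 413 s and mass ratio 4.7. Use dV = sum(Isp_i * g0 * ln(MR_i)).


dV1 = 275 * 9.81 * ln(4.8) = 4231.7 m/s
dV2 = 413 * 9.81 * ln(4.7) = 6270.0 m/s
Total dV = 4231.7 + 6270.0 = 10501.7 m/s ~ 10502 m/s

10502 m/s


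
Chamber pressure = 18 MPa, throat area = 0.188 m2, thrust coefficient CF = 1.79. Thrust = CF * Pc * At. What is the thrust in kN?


F = 1.79 * 18e6 * 0.188 = 6.0574e+06 N = 6057.4 kN

6057.4 kN


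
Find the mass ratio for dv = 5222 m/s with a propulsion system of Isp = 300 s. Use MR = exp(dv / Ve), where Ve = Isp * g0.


Ve = 300 * 9.81 = 2943.0 m/s
MR = exp(5222 / 2943.0) = 5.897

5.897


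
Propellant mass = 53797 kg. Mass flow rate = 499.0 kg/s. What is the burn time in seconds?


tb = 53797 / 499.0 = 107.8 s

107.8 s


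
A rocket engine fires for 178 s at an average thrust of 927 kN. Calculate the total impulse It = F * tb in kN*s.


It = 927 * 178 = 165006 kN*s

165006 kN*s


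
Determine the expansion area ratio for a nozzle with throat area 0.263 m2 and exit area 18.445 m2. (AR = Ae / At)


AR = 18.445 / 0.263 = 70.1

70.1


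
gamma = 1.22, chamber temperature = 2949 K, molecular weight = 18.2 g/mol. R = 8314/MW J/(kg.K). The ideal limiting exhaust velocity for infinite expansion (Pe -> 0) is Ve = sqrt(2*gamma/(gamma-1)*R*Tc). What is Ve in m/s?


R = 8314 / 18.2 = 456.81 J/(kg.K)
Ve = sqrt(2 * 1.22 / (1.22 - 1) * 456.81 * 2949) = 3865 m/s

3865 m/s


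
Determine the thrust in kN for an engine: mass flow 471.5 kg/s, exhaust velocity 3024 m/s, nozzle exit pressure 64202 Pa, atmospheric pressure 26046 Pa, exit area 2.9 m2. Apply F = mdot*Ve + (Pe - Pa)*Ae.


F = 471.5 * 3024 + (64202 - 26046) * 2.9 = 1.5365e+06 N = 1536.5 kN

1536.5 kN


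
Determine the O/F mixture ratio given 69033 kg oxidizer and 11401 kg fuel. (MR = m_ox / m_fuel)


MR = 69033 / 11401 = 6.05

6.05


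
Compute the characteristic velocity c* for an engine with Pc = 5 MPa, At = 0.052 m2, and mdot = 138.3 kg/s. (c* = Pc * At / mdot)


c* = 5e6 * 0.052 / 138.3 = 1880 m/s

1880 m/s


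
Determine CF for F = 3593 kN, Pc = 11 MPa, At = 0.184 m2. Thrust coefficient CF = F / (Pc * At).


CF = 3593000 / (11e6 * 0.184) = 1.78

1.78


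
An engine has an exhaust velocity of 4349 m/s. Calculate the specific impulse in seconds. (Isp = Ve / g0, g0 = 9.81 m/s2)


Isp = Ve / g0 = 4349 / 9.81 = 443.3 s

443.3 s


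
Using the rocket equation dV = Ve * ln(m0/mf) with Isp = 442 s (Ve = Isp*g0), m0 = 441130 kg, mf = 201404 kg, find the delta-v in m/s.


Ve = 442 * 9.81 = 4336.02 m/s
dV = 4336.02 * ln(441130/201404) = 3400 m/s

3400 m/s


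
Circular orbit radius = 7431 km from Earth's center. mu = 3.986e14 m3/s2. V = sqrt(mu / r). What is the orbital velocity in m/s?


V = sqrt(3.986e14 / 7431000) = 7324 m/s

7324 m/s


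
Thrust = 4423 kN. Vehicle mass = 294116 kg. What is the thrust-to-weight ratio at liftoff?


TWR = 4423000 / (294116 * 9.81) = 1.53

1.53


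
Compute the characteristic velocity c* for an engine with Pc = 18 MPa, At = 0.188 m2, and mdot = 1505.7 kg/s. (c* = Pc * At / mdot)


c* = 18e6 * 0.188 / 1505.7 = 2247 m/s

2247 m/s


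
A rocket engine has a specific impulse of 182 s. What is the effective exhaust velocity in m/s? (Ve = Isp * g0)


Ve = Isp * g0 = 182 * 9.81 = 1785.4 m/s

1785.4 m/s


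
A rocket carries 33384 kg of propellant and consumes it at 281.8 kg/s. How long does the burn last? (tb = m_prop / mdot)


tb = 33384 / 281.8 = 118.5 s

118.5 s


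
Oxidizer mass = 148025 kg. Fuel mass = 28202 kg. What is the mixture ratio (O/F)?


MR = 148025 / 28202 = 5.25

5.25


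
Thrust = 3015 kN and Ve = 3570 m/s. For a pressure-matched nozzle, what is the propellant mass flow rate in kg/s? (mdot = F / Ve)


mdot = F / Ve = 3015000 / 3570 = 844.5 kg/s

844.5 kg/s


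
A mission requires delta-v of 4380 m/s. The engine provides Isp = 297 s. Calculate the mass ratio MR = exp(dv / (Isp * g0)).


Ve = 297 * 9.81 = 2913.57 m/s
MR = exp(4380 / 2913.57) = 4.497

4.497


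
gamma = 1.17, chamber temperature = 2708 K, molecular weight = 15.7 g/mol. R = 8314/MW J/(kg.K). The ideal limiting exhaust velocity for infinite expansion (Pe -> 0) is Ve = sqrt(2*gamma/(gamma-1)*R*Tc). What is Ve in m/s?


R = 8314 / 15.7 = 529.55 J/(kg.K)
Ve = sqrt(2 * 1.17 / (1.17 - 1) * 529.55 * 2708) = 4443 m/s

4443 m/s


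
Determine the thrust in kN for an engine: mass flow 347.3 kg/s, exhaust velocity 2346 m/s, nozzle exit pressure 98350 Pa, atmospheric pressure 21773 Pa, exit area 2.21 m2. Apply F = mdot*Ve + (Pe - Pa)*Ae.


F = 347.3 * 2346 + (98350 - 21773) * 2.21 = 984001.0 N = 984.0 kN

984.0 kN


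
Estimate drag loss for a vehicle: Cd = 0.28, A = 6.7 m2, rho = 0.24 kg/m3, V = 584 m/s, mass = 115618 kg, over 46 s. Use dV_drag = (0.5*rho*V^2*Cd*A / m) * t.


D = 0.5 * 0.24 * 584^2 * 0.28 * 6.7 = 76778.53 N
a = 76778.53 / 115618 = 0.6641 m/s2
dV = 0.6641 * 46 = 30.5 m/s

30.5 m/s


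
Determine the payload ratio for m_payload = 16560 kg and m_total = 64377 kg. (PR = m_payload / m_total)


PR = 16560 / 64377 = 0.2572

0.2572


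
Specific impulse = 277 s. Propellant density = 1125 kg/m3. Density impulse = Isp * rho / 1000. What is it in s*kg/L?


rho*Isp = 277 * 1125 / 1000 = 312 s*kg/L

312 s*kg/L
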